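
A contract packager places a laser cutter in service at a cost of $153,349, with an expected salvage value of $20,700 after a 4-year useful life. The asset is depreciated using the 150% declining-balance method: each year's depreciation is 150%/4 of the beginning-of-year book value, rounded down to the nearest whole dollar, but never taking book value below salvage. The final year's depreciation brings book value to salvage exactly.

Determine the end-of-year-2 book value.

$59,903

Depreciable base = $153,349 − $20,700 = $132,649.
Year 1: ⌊$153,349 × 150%/4⌋ = $57,505. Book value $95,844.
Year 2: ⌊$95,844 × 150%/4⌋ = $35,941. Book value $59,903.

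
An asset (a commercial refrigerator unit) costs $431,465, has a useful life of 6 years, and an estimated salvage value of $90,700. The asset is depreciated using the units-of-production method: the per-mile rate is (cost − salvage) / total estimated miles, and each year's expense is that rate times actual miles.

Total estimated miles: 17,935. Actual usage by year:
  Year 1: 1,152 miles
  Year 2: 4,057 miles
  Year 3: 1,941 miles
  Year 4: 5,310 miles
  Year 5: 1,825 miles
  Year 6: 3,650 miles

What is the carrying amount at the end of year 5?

$160,050

Depreciable base = $431,465 − $90,700 = $340,765.
Rate = $340,765 / 17,935 miles = $19 per mile.
Year 1: 1,152 × $19 = $21,888. Book value $409,577.
Year 2: 4,057 × $19 = $77,083. Book value $332,494.
Year 3: 1,941 × $19 = $36,879. Book value $295,615.
Year 4: 5,310 × $19 = $100,890. Book value $194,725.
Year 5: 1,825 × $19 = $34,675. Book value $160,050.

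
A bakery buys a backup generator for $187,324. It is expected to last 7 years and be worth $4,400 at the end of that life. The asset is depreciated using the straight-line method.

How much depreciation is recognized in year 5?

Depreciable base = $187,324 − $4,400 = $182,924.
Annual expense = $182,924 / 7 = $26,132.

$26,132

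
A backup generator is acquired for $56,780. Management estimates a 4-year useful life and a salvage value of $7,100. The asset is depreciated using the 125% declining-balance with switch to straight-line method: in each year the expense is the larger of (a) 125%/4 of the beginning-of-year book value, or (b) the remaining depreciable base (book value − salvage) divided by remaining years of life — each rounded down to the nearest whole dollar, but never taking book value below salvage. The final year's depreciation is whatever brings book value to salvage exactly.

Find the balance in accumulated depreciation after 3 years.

Depreciable base = $56,780 − $7,100 = $49,680.
Year 1: DB = ⌊$56,780 × 125%/4⌋ = $17,743; SL = ⌊$49,680/4⌋ = $12,420 → take DB $17,743. Book value $39,037.
Year 2: DB = ⌊$39,037 × 125%/4⌋ = $12,199; SL = ⌊$31,937/3⌋ = $10,645 → take DB $12,199. Book value $26,838.
Year 3: DB = ⌊$26,838 × 125%/4⌋ = $8,386; SL = ⌊$19,738/2⌋ = $9,869 → take SL $9,869. Book value $16,969.
Accumulated through year 3 = $56,780 − $16,969 = $39,811.

$39,811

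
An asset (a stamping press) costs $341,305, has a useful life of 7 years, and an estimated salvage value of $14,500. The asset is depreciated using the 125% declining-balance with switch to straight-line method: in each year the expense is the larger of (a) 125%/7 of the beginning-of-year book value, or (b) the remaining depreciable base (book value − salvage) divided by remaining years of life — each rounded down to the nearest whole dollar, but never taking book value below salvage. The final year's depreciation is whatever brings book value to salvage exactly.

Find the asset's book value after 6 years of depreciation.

Depreciable base = $341,305 − $14,500 = $326,805.
Year 1: DB = ⌊$341,305 × 125%/7⌋ = $60,947; SL = ⌊$326,805/7⌋ = $46,686 → take DB $60,947. Book value $280,358.
Year 2: DB = ⌊$280,358 × 125%/7⌋ = $50,063; SL = ⌊$265,858/6⌋ = $44,309 → take DB $50,063. Book value $230,295.
Year 3: DB = ⌊$230,295 × 125%/7⌋ = $41,124; SL = ⌊$215,795/5⌋ = $43,159 → take SL $43,159. Book value $187,136.
Year 4: DB = ⌊$187,136 × 125%/7⌋ = $33,417; SL = ⌊$172,636/4⌋ = $43,159 → take SL $43,159. Book value $143,977.
Year 5: DB = ⌊$143,977 × 125%/7⌋ = $25,710; SL = ⌊$129,477/3⌋ = $43,159 → take SL $43,159. Book value $100,818.
Year 6: DB = ⌊$100,818 × 125%/7⌋ = $18,003; SL = ⌊$86,318/2⌋ = $43,159 → take SL $43,159. Book value $57,659.

$57,659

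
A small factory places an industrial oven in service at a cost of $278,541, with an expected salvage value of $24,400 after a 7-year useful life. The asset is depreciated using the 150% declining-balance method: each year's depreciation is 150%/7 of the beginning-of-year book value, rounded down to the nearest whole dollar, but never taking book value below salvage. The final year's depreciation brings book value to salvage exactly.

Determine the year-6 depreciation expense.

$17,873

Depreciable base = $278,541 − $24,400 = $254,141.
Year 1: ⌊$278,541 × 150%/7⌋ = $59,687. Book value $218,854.
Year 2: ⌊$218,854 × 150%/7⌋ = $46,897. Book value $171,957.
Year 3: ⌊$171,957 × 150%/7⌋ = $36,847. Book value $135,110.
Year 4: ⌊$135,110 × 150%/7⌋ = $28,952. Book value $106,158.
Year 5: ⌊$106,158 × 150%/7⌋ = $22,748. Book value $83,410.
Year 6: ⌊$83,410 × 150%/7⌋ = $17,873. Book value $65,537.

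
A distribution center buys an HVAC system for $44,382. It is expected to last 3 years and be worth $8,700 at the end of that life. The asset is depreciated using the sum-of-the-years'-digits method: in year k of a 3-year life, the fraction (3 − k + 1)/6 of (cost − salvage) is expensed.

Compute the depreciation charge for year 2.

$11,894

Depreciable base = $44,382 − $8,700 = $35,682.
Sum of the years' digits = 3+2+1 = 6.
Year 1: $35,682 × 3/6 = $17,841. Book value $26,541.
Year 2: $35,682 × 2/6 = $11,894. Book value $14,647.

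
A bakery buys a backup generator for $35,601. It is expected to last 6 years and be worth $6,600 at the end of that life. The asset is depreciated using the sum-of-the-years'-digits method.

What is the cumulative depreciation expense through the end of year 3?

Depreciable base = $35,601 − $6,600 = $29,001.
Sum of the years' digits = 6+5+4+3+2+1 = 21.
Year 1: $29,001 × 6/21 = $8,286. Book value $27,315.
Year 2: $29,001 × 5/21 = $6,905. Book value $20,410.
Year 3: $29,001 × 4/21 = $5,524. Book value $14,886.
Accumulated through year 3 = $35,601 − $14,886 = $20,715.

$20,715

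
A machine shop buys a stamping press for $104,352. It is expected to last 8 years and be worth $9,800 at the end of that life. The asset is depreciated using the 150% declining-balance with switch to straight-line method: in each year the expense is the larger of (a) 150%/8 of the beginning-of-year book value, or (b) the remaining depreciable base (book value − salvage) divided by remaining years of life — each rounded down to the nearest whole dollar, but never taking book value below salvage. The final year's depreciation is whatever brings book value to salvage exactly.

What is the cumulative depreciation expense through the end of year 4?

Depreciable base = $104,352 − $9,800 = $94,552.
Year 1: DB = ⌊$104,352 × 150%/8⌋ = $19,566; SL = ⌊$94,552/8⌋ = $11,819 → take DB $19,566. Book value $84,786.
Year 2: DB = ⌊$84,786 × 150%/8⌋ = $15,897; SL = ⌊$74,986/7⌋ = $10,712 → take DB $15,897. Book value $68,889.
Year 3: DB = ⌊$68,889 × 150%/8⌋ = $12,916; SL = ⌊$59,089/6⌋ = $9,848 → take DB $12,916. Book value $55,973.
Year 4: DB = ⌊$55,973 × 150%/8⌋ = $10,494; SL = ⌊$46,173/5⌋ = $9,234 → take DB $10,494. Book value $45,479.
Accumulated through year 4 = $104,352 − $45,479 = $58,873.

$58,873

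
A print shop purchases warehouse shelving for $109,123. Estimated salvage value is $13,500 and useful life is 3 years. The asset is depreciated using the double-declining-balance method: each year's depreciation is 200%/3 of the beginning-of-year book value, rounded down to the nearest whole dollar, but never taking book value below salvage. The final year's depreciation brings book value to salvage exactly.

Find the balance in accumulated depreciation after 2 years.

$95,623

Depreciable base = $109,123 − $13,500 = $95,623.
Year 1: ⌊$109,123 × 200%/3⌋ = $72,748. Book value $36,375.
Year 2: ⌊$36,375 × 200%/3⌋ = $24,250, capped at $22,875. Book value $13,500.
Accumulated through year 2 = $109,123 − $13,500 = $95,623.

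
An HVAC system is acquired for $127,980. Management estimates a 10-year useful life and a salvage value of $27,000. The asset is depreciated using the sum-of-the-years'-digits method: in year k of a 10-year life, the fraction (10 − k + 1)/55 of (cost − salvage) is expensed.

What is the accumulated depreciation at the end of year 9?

Depreciable base = $127,980 − $27,000 = $100,980.
Sum of the years' digits = 10+9+8+7+6+5+4+3+2+1 = 55.
Year 1: $100,980 × 10/55 = $18,360. Book value $109,620.
Year 2: $100,980 × 9/55 = $16,524. Book value $93,096.
Year 3: $100,980 × 8/55 = $14,688. Book value $78,408.
Year 4: $100,980 × 7/55 = $12,852. Book value $65,556.
Year 5: $100,980 × 6/55 = $11,016. Book value $54,540.
Year 6: $100,980 × 5/55 = $9,180. Book value $45,360.
Year 7: $100,980 × 4/55 = $7,344. Book value $38,016.
Year 8: $100,980 × 3/55 = $5,508. Book value $32,508.
Year 9: $100,980 × 2/55 = $3,672. Book value $28,836.
Accumulated through year 9 = $127,980 − $28,836 = $99,144.

$99,144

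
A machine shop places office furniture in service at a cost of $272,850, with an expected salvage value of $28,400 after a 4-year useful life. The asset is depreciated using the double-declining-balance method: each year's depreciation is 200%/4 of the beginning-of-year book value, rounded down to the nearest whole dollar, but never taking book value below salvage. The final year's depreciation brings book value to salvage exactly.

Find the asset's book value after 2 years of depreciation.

Depreciable base = $272,850 − $28,400 = $244,450.
Year 1: ⌊$272,850 × 200%/4⌋ = $136,425. Book value $136,425.
Year 2: ⌊$136,425 × 200%/4⌋ = $68,212. Book value $68,213.

$68,213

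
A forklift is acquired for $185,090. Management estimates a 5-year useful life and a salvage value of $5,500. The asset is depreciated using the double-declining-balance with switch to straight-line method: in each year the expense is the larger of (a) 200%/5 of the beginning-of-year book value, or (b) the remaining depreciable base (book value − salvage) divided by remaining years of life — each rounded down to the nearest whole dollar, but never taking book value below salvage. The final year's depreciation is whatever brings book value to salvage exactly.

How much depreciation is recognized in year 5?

Depreciable base = $185,090 − $5,500 = $179,590.
Year 1: DB = ⌊$185,090 × 200%/5⌋ = $74,036; SL = ⌊$179,590/5⌋ = $35,918 → take DB $74,036. Book value $111,054.
Year 2: DB = ⌊$111,054 × 200%/5⌋ = $44,421; SL = ⌊$105,554/4⌋ = $26,388 → take DB $44,421. Book value $66,633.
Year 3: DB = ⌊$66,633 × 200%/5⌋ = $26,653; SL = ⌊$61,133/3⌋ = $20,377 → take DB $26,653. Book value $39,980.
Year 4: DB = ⌊$39,980 × 200%/5⌋ = $15,992; SL = ⌊$34,480/2⌋ = $17,240 → take SL $17,240. Book value $22,740.
Year 5 (final): $22,740 − $5,500 = $17,240. Book value $5,500.

$17,240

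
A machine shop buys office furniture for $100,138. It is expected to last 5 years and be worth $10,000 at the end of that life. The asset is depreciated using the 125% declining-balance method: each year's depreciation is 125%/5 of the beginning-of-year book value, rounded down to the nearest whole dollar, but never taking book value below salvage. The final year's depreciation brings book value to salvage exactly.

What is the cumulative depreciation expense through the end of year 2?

$43,810

Depreciable base = $100,138 − $10,000 = $90,138.
Year 1: ⌊$100,138 × 125%/5⌋ = $25,034. Book value $75,104.
Year 2: ⌊$75,104 × 125%/5⌋ = $18,776. Book value $56,328.
Accumulated through year 2 = $100,138 − $56,328 = $43,810.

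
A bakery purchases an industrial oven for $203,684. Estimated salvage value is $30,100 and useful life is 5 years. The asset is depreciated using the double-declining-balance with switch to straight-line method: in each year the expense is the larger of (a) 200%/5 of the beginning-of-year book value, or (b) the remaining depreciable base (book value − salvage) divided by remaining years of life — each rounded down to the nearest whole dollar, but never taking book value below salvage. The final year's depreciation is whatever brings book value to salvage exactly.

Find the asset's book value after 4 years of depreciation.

$30,100

Depreciable base = $203,684 − $30,100 = $173,584.
Year 1: DB = ⌊$203,684 × 200%/5⌋ = $81,473; SL = ⌊$173,584/5⌋ = $34,716 → take DB $81,473. Book value $122,211.
Year 2: DB = ⌊$122,211 × 200%/5⌋ = $48,884; SL = ⌊$92,111/4⌋ = $23,027 → take DB $48,884. Book value $73,327.
Year 3: DB = ⌊$73,327 × 200%/5⌋ = $29,330; SL = ⌊$43,227/3⌋ = $14,409 → take DB $29,330. Book value $43,997.
Year 4: DB = ⌊$43,997 × 200%/5⌋ = $17,598; SL = ⌊$13,897/2⌋ = $6,948 → take DB $17,598, capped at $13,897. Book value $30,100.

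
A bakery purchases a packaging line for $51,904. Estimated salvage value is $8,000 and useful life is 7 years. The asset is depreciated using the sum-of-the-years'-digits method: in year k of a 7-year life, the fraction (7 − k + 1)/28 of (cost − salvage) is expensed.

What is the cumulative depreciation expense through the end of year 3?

Depreciable base = $51,904 − $8,000 = $43,904.
Sum of the years' digits = 7+6+5+4+3+2+1 = 28.
Year 1: $43,904 × 7/28 = $10,976. Book value $40,928.
Year 2: $43,904 × 6/28 = $9,408. Book value $31,520.
Year 3: $43,904 × 5/28 = $7,840. Book value $23,680.
Accumulated through year 3 = $51,904 − $23,680 = $28,224.

$28,224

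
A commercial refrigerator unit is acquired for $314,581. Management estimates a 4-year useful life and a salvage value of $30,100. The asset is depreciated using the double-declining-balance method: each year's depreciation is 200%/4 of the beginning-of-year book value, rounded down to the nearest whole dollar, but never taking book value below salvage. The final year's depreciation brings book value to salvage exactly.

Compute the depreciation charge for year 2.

$78,645

Depreciable base = $314,581 − $30,100 = $284,481.
Year 1: ⌊$314,581 × 200%/4⌋ = $157,290. Book value $157,291.
Year 2: ⌊$157,291 × 200%/4⌋ = $78,645. Book value $78,646.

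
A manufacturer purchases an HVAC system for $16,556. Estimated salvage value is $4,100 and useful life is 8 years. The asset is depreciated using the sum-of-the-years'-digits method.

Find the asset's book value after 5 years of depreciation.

Depreciable base = $16,556 − $4,100 = $12,456.
Sum of the years' digits = 8+7+6+5+4+3+2+1 = 36.
Year 1: $12,456 × 8/36 = $2,768. Book value $13,788.
Year 2: $12,456 × 7/36 = $2,422. Book value $11,366.
Year 3: $12,456 × 6/36 = $2,076. Book value $9,290.
Year 4: $12,456 × 5/36 = $1,730. Book value $7,560.
Year 5: $12,456 × 4/36 = $1,384. Book value $6,176.

$6,176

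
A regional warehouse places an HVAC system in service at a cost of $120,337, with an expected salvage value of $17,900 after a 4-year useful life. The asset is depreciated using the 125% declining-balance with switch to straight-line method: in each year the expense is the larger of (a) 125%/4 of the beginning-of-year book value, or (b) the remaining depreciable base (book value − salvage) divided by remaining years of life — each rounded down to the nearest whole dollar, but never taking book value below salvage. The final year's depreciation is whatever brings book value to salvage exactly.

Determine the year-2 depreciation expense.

$25,853

Depreciable base = $120,337 − $17,900 = $102,437.
Year 1: DB = ⌊$120,337 × 125%/4⌋ = $37,605; SL = ⌊$102,437/4⌋ = $25,609 → take DB $37,605. Book value $82,732.
Year 2: DB = ⌊$82,732 × 125%/4⌋ = $25,853; SL = ⌊$64,832/3⌋ = $21,610 → take DB $25,853. Book value $56,879.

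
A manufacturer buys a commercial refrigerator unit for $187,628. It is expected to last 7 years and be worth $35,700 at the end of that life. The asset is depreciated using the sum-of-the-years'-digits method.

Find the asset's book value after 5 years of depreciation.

$51,978

Depreciable base = $187,628 − $35,700 = $151,928.
Sum of the years' digits = 7+6+5+4+3+2+1 = 28.
Year 1: $151,928 × 7/28 = $37,982. Book value $149,646.
Year 2: $151,928 × 6/28 = $32,556. Book value $117,090.
Year 3: $151,928 × 5/28 = $27,130. Book value $89,960.
Year 4: $151,928 × 4/28 = $21,704. Book value $68,256.
Year 5: $151,928 × 3/28 = $16,278. Book value $51,978.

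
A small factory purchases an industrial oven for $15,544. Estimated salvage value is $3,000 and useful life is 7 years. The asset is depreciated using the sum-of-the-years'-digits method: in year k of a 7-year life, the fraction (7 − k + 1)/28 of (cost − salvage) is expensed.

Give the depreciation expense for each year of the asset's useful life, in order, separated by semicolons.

$3,136; $2,688; $2,240; $1,792; $1,344; $896; $448

Depreciable base = $15,544 − $3,000 = $12,544.
Sum of the years' digits = 7+6+5+4+3+2+1 = 28.
Year 1: $12,544 × 7/28 = $3,136. Book value $12,408.
Year 2: $12,544 × 6/28 = $2,688. Book value $9,720.
Year 3: $12,544 × 5/28 = $2,240. Book value $7,480.
Year 4: $12,544 × 4/28 = $1,792. Book value $5,688.
Year 5: $12,544 × 3/28 = $1,344. Book value $4,344.
Year 6: $12,544 × 2/28 = $896. Book value $3,448.
Year 7: $12,544 × 1/28 = $448. Book value $3,000.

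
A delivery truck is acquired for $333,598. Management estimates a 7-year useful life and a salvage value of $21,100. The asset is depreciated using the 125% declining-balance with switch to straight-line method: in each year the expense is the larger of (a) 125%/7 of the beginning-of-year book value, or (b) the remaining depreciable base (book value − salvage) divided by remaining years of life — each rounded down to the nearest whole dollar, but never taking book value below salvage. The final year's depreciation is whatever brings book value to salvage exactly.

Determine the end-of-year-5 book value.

Depreciable base = $333,598 − $21,100 = $312,498.
Year 1: DB = ⌊$333,598 × 125%/7⌋ = $59,571; SL = ⌊$312,498/7⌋ = $44,642 → take DB $59,571. Book value $274,027.
Year 2: DB = ⌊$274,027 × 125%/7⌋ = $48,933; SL = ⌊$252,927/6⌋ = $42,154 → take DB $48,933. Book value $225,094.
Year 3: DB = ⌊$225,094 × 125%/7⌋ = $40,195; SL = ⌊$203,994/5⌋ = $40,798 → take SL $40,798. Book value $184,296.
Year 4: DB = ⌊$184,296 × 125%/7⌋ = $32,910; SL = ⌊$163,196/4⌋ = $40,799 → take SL $40,799. Book value $143,497.
Year 5: DB = ⌊$143,497 × 125%/7⌋ = $25,624; SL = ⌊$122,397/3⌋ = $40,799 → take SL $40,799. Book value $102,698.

$102,698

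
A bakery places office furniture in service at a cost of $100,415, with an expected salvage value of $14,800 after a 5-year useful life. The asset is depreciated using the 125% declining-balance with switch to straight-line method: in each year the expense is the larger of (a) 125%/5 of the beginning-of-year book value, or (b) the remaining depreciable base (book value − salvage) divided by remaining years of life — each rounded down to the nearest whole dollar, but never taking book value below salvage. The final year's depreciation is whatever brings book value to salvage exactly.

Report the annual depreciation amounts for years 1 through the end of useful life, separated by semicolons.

$25,103; $18,828; $14,121; $13,781; $13,782

Depreciable base = $100,415 − $14,800 = $85,615.
Year 1: DB = ⌊$100,415 × 125%/5⌋ = $25,103; SL = ⌊$85,615/5⌋ = $17,123 → take DB $25,103. Book value $75,312.
Year 2: DB = ⌊$75,312 × 125%/5⌋ = $18,828; SL = ⌊$60,512/4⌋ = $15,128 → take DB $18,828. Book value $56,484.
Year 3: DB = ⌊$56,484 × 125%/5⌋ = $14,121; SL = ⌊$41,684/3⌋ = $13,894 → take DB $14,121. Book value $42,363.
Year 4: DB = ⌊$42,363 × 125%/5⌋ = $10,590; SL = ⌊$27,563/2⌋ = $13,781 → take SL $13,781. Book value $28,582.
Year 5 (final): $28,582 − $14,800 = $13,782. Book value $14,800.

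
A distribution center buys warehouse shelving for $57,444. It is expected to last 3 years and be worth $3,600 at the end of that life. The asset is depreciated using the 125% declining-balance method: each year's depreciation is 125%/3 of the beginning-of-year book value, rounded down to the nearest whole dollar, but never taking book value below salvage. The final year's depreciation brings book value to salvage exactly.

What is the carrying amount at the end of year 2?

Depreciable base = $57,444 − $3,600 = $53,844.
Year 1: ⌊$57,444 × 125%/3⌋ = $23,935. Book value $33,509.
Year 2: ⌊$33,509 × 125%/3⌋ = $13,962. Book value $19,547.

$19,547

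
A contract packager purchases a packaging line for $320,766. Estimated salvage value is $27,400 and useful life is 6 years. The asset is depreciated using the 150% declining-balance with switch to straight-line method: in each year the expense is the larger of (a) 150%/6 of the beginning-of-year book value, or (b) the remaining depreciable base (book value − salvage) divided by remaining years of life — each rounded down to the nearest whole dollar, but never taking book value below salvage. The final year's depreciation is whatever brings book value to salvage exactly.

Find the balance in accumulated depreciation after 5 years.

$257,391

Depreciable base = $320,766 − $27,400 = $293,366.
Year 1: DB = ⌊$320,766 × 150%/6⌋ = $80,191; SL = ⌊$293,366/6⌋ = $48,894 → take DB $80,191. Book value $240,575.
Year 2: DB = ⌊$240,575 × 150%/6⌋ = $60,143; SL = ⌊$213,175/5⌋ = $42,635 → take DB $60,143. Book value $180,432.
Year 3: DB = ⌊$180,432 × 150%/6⌋ = $45,108; SL = ⌊$153,032/4⌋ = $38,258 → take DB $45,108. Book value $135,324.
Year 4: DB = ⌊$135,324 × 150%/6⌋ = $33,831; SL = ⌊$107,924/3⌋ = $35,974 → take SL $35,974. Book value $99,350.
Year 5: DB = ⌊$99,350 × 150%/6⌋ = $24,837; SL = ⌊$71,950/2⌋ = $35,975 → take SL $35,975. Book value $63,375.
Accumulated through year 5 = $320,766 − $63,375 = $257,391.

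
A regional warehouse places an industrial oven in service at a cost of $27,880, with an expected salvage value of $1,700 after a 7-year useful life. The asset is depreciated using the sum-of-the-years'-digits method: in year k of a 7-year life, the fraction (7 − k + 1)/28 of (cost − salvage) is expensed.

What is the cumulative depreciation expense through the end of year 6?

Depreciable base = $27,880 − $1,700 = $26,180.
Sum of the years' digits = 7+6+5+4+3+2+1 = 28.
Year 1: $26,180 × 7/28 = $6,545. Book value $21,335.
Year 2: $26,180 × 6/28 = $5,610. Book value $15,725.
Year 3: $26,180 × 5/28 = $4,675. Book value $11,050.
Year 4: $26,180 × 4/28 = $3,740. Book value $7,310.
Year 5: $26,180 × 3/28 = $2,805. Book value $4,505.
Year 6: $26,180 × 2/28 = $1,870. Book value $2,635.
Accumulated through year 6 = $27,880 − $2,635 = $25,245.

$25,245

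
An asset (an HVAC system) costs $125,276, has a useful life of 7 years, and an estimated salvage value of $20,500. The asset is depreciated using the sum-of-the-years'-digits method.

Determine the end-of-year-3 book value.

$57,920

Depreciable base = $125,276 − $20,500 = $104,776.
Sum of the years' digits = 7+6+5+4+3+2+1 = 28.
Year 1: $104,776 × 7/28 = $26,194. Book value $99,082.
Year 2: $104,776 × 6/28 = $22,452. Book value $76,630.
Year 3: $104,776 × 5/28 = $18,710. Book value $57,920.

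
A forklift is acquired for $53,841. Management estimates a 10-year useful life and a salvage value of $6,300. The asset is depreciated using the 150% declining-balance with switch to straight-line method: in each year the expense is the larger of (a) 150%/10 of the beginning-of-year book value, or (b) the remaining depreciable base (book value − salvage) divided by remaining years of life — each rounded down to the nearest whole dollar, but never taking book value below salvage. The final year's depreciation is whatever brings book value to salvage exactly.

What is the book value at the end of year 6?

Depreciable base = $53,841 − $6,300 = $47,541.
Year 1: DB = ⌊$53,841 × 150%/10⌋ = $8,076; SL = ⌊$47,541/10⌋ = $4,754 → take DB $8,076. Book value $45,765.
Year 2: DB = ⌊$45,765 × 150%/10⌋ = $6,864; SL = ⌊$39,465/9⌋ = $4,385 → take DB $6,864. Book value $38,901.
Year 3: DB = ⌊$38,901 × 150%/10⌋ = $5,835; SL = ⌊$32,601/8⌋ = $4,075 → take DB $5,835. Book value $33,066.
Year 4: DB = ⌊$33,066 × 150%/10⌋ = $4,959; SL = ⌊$26,766/7⌋ = $3,823 → take DB $4,959. Book value $28,107.
Year 5: DB = ⌊$28,107 × 150%/10⌋ = $4,216; SL = ⌊$21,807/6⌋ = $3,634 → take DB $4,216. Book value $23,891.
Year 6: DB = ⌊$23,891 × 150%/10⌋ = $3,583; SL = ⌊$17,591/5⌋ = $3,518 → take DB $3,583. Book value $20,308.

$20,308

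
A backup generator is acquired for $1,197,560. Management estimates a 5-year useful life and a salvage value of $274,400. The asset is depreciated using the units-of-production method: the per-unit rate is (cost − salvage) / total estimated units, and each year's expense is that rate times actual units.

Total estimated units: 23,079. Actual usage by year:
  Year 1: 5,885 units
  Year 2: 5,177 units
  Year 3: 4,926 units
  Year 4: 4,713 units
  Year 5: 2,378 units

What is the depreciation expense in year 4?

$188,520

Depreciable base = $1,197,560 − $274,400 = $923,160.
Rate = $923,160 / 23,079 units = $40 per unit.
Year 1: 5,885 × $40 = $235,400. Book value $962,160.
Year 2: 5,177 × $40 = $207,080. Book value $755,080.
Year 3: 4,926 × $40 = $197,040. Book value $558,040.
Year 4: 4,713 × $40 = $188,520. Book value $369,520.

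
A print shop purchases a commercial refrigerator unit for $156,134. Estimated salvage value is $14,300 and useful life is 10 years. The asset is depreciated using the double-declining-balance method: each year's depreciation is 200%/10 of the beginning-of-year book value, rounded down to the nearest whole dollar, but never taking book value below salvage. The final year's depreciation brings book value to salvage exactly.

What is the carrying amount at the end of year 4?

Depreciable base = $156,134 − $14,300 = $141,834.
Year 1: ⌊$156,134 × 200%/10⌋ = $31,226. Book value $124,908.
Year 2: ⌊$124,908 × 200%/10⌋ = $24,981. Book value $99,927.
Year 3: ⌊$99,927 × 200%/10⌋ = $19,985. Book value $79,942.
Year 4: ⌊$79,942 × 200%/10⌋ = $15,988. Book value $63,954.

$63,954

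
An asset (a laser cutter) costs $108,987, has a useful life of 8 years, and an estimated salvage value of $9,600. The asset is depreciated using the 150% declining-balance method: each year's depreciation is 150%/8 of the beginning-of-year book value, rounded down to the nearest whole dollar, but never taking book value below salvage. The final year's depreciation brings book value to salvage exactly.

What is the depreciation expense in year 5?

$8,905

Depreciable base = $108,987 − $9,600 = $99,387.
Year 1: ⌊$108,987 × 150%/8⌋ = $20,435. Book value $88,552.
Year 2: ⌊$88,552 × 150%/8⌋ = $16,603. Book value $71,949.
Year 3: ⌊$71,949 × 150%/8⌋ = $13,490. Book value $58,459.
Year 4: ⌊$58,459 × 150%/8⌋ = $10,961. Book value $47,498.
Year 5: ⌊$47,498 × 150%/8⌋ = $8,905. Book value $38,593.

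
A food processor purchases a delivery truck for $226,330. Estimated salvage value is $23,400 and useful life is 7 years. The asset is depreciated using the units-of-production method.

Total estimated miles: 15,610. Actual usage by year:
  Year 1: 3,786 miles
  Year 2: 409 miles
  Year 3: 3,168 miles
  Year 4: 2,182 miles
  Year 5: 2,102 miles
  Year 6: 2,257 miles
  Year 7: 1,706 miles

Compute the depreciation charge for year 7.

Depreciable base = $226,330 − $23,400 = $202,930.
Rate = $202,930 / 15,610 miles = $13 per mile.
Year 1: 3,786 × $13 = $49,218. Book value $177,112.
Year 2: 409 × $13 = $5,317. Book value $171,795.
Year 3: 3,168 × $13 = $41,184. Book value $130,611.
Year 4: 2,182 × $13 = $28,366. Book value $102,245.
Year 5: 2,102 × $13 = $27,326. Book value $74,919.
Year 6: 2,257 × $13 = $29,341. Book value $45,578.
Year 7: 1,706 × $13 = $22,178. Book value $23,400.

$22,178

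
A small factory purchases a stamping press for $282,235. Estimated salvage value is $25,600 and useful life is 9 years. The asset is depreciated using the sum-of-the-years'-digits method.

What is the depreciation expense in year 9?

Depreciable base = $282,235 − $25,600 = $256,635.
Sum of the years' digits = 9+8+7+6+5+4+3+2+1 = 45.
Year 1: $256,635 × 9/45 = $51,327. Book value $230,908.
Year 2: $256,635 × 8/45 = $45,624. Book value $185,284.
Year 3: $256,635 × 7/45 = $39,921. Book value $145,363.
Year 4: $256,635 × 6/45 = $34,218. Book value $111,145.
Year 5: $256,635 × 5/45 = $28,515. Book value $82,630.
Year 6: $256,635 × 4/45 = $22,812. Book value $59,818.
Year 7: $256,635 × 3/45 = $17,109. Book value $42,709.
Year 8: $256,635 × 2/45 = $11,406. Book value $31,303.
Year 9: $256,635 × 1/45 = $5,703. Book value $25,600.

$5,703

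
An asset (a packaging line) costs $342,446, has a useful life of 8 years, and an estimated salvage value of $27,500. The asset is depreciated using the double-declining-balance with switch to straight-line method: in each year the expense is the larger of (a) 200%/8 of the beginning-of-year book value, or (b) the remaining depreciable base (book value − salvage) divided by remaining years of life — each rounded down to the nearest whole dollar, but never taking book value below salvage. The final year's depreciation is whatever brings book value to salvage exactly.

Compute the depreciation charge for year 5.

$27,088

Depreciable base = $342,446 − $27,500 = $314,946.
Year 1: DB = ⌊$342,446 × 200%/8⌋ = $85,611; SL = ⌊$314,946/8⌋ = $39,368 → take DB $85,611. Book value $256,835.
Year 2: DB = ⌊$256,835 × 200%/8⌋ = $64,208; SL = ⌊$229,335/7⌋ = $32,762 → take DB $64,208. Book value $192,627.
Year 3: DB = ⌊$192,627 × 200%/8⌋ = $48,156; SL = ⌊$165,127/6⌋ = $27,521 → take DB $48,156. Book value $144,471.
Year 4: DB = ⌊$144,471 × 200%/8⌋ = $36,117; SL = ⌊$116,971/5⌋ = $23,394 → take DB $36,117. Book value $108,354.
Year 5: DB = ⌊$108,354 × 200%/8⌋ = $27,088; SL = ⌊$80,854/4⌋ = $20,213 → take DB $27,088. Book value $81,266.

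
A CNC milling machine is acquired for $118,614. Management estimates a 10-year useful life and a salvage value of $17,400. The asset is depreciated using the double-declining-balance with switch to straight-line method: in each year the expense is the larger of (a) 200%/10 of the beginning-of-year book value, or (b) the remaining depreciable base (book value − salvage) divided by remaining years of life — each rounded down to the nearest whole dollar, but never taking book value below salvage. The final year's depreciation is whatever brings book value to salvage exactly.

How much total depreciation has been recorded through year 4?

Depreciable base = $118,614 − $17,400 = $101,214.
Year 1: DB = ⌊$118,614 × 200%/10⌋ = $23,722; SL = ⌊$101,214/10⌋ = $10,121 → take DB $23,722. Book value $94,892.
Year 2: DB = ⌊$94,892 × 200%/10⌋ = $18,978; SL = ⌊$77,492/9⌋ = $8,610 → take DB $18,978. Book value $75,914.
Year 3: DB = ⌊$75,914 × 200%/10⌋ = $15,182; SL = ⌊$58,514/8⌋ = $7,314 → take DB $15,182. Book value $60,732.
Year 4: DB = ⌊$60,732 × 200%/10⌋ = $12,146; SL = ⌊$43,332/7⌋ = $6,190 → take DB $12,146. Book value $48,586.
Accumulated through year 4 = $118,614 − $48,586 = $70,028.

$70,028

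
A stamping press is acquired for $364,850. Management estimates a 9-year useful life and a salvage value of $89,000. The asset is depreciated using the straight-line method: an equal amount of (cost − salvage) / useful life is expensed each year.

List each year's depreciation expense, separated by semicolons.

$30,650; $30,650; $30,650; $30,650; $30,650; $30,650; $30,650; $30,650; $30,650

Depreciable base = $364,850 − $89,000 = $275,850.
Annual expense = $275,850 / 9 = $30,650.
End of year 1: book value $334,200.
End of year 2: book value $303,550.
End of year 3: book value $272,900.
End of year 4: book value $242,250.
End of year 5: book value $211,600.
End of year 6: book value $180,950.
End of year 7: book value $150,300.
End of year 8: book value $119,650.
End of year 9: book value $89,000.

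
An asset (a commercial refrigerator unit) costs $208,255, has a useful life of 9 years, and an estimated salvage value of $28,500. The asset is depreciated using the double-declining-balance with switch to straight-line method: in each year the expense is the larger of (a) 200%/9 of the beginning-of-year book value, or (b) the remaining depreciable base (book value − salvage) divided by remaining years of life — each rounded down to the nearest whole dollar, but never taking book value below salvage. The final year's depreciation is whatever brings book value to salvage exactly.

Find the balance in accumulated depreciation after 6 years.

Depreciable base = $208,255 − $28,500 = $179,755.
Year 1: DB = ⌊$208,255 × 200%/9⌋ = $46,278; SL = ⌊$179,755/9⌋ = $19,972 → take DB $46,278. Book value $161,977.
Year 2: DB = ⌊$161,977 × 200%/9⌋ = $35,994; SL = ⌊$133,477/8⌋ = $16,684 → take DB $35,994. Book value $125,983.
Year 3: DB = ⌊$125,983 × 200%/9⌋ = $27,996; SL = ⌊$97,483/7⌋ = $13,926 → take DB $27,996. Book value $97,987.
Year 4: DB = ⌊$97,987 × 200%/9⌋ = $21,774; SL = ⌊$69,487/6⌋ = $11,581 → take DB $21,774. Book value $76,213.
Year 5: DB = ⌊$76,213 × 200%/9⌋ = $16,936; SL = ⌊$47,713/5⌋ = $9,542 → take DB $16,936. Book value $59,277.
Year 6: DB = ⌊$59,277 × 200%/9⌋ = $13,172; SL = ⌊$30,777/4⌋ = $7,694 → take DB $13,172. Book value $46,105.
Accumulated through year 6 = $208,255 − $46,105 = $162,150.

$162,150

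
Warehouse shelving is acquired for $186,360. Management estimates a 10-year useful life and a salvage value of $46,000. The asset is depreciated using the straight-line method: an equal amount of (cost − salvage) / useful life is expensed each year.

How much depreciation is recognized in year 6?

Depreciable base = $186,360 − $46,000 = $140,360.
Annual expense = $140,360 / 10 = $14,036.

$14,036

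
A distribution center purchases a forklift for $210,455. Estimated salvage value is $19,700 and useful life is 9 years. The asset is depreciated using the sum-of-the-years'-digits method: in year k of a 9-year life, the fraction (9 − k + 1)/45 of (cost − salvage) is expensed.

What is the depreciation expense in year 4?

Depreciable base = $210,455 − $19,700 = $190,755.
Sum of the years' digits = 9+8+7+6+5+4+3+2+1 = 45.
Year 1: $190,755 × 9/45 = $38,151. Book value $172,304.
Year 2: $190,755 × 8/45 = $33,912. Book value $138,392.
Year 3: $190,755 × 7/45 = $29,673. Book value $108,719.
Year 4: $190,755 × 6/45 = $25,434. Book value $83,285.

$25,434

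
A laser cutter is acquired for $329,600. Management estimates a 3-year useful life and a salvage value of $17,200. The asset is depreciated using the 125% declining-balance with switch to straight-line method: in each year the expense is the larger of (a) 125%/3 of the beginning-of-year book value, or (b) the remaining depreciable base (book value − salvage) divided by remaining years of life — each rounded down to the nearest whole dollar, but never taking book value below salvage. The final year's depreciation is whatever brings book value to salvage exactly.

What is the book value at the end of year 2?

Depreciable base = $329,600 − $17,200 = $312,400.
Year 1: DB = ⌊$329,600 × 125%/3⌋ = $137,333; SL = ⌊$312,400/3⌋ = $104,133 → take DB $137,333. Book value $192,267.
Year 2: DB = ⌊$192,267 × 125%/3⌋ = $80,111; SL = ⌊$175,067/2⌋ = $87,533 → take SL $87,533. Book value $104,734.

$104,734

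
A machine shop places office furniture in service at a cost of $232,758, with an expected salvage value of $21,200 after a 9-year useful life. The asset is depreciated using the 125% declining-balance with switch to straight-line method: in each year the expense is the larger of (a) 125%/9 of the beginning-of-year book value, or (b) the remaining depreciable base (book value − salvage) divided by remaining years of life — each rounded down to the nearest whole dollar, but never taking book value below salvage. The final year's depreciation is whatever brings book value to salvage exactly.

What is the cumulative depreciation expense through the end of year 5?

$126,609

Depreciable base = $232,758 − $21,200 = $211,558.
Year 1: DB = ⌊$232,758 × 125%/9⌋ = $32,327; SL = ⌊$211,558/9⌋ = $23,506 → take DB $32,327. Book value $200,431.
Year 2: DB = ⌊$200,431 × 125%/9⌋ = $27,837; SL = ⌊$179,231/8⌋ = $22,403 → take DB $27,837. Book value $172,594.
Year 3: DB = ⌊$172,594 × 125%/9⌋ = $23,971; SL = ⌊$151,394/7⌋ = $21,627 → take DB $23,971. Book value $148,623.
Year 4: DB = ⌊$148,623 × 125%/9⌋ = $20,642; SL = ⌊$127,423/6⌋ = $21,237 → take SL $21,237. Book value $127,386.
Year 5: DB = ⌊$127,386 × 125%/9⌋ = $17,692; SL = ⌊$106,186/5⌋ = $21,237 → take SL $21,237. Book value $106,149.
Accumulated through year 5 = $232,758 − $106,149 = $126,609.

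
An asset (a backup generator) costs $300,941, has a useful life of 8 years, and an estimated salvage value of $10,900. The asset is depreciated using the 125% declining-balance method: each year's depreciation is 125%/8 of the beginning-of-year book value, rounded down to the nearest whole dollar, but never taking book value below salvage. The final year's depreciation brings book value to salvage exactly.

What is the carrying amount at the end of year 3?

$180,770

Depreciable base = $300,941 − $10,900 = $290,041.
Year 1: ⌊$300,941 × 125%/8⌋ = $47,022. Book value $253,919.
Year 2: ⌊$253,919 × 125%/8⌋ = $39,674. Book value $214,245.
Year 3: ⌊$214,245 × 125%/8⌋ = $33,475. Book value $180,770.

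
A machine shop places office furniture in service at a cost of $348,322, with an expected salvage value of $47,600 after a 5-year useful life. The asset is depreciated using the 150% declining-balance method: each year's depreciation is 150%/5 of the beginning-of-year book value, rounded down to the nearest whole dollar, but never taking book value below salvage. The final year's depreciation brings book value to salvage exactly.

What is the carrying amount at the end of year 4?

Depreciable base = $348,322 − $47,600 = $300,722.
Year 1: ⌊$348,322 × 150%/5⌋ = $104,496. Book value $243,826.
Year 2: ⌊$243,826 × 150%/5⌋ = $73,147. Book value $170,679.
Year 3: ⌊$170,679 × 150%/5⌋ = $51,203. Book value $119,476.
Year 4: ⌊$119,476 × 150%/5⌋ = $35,842. Book value $83,634.

$83,634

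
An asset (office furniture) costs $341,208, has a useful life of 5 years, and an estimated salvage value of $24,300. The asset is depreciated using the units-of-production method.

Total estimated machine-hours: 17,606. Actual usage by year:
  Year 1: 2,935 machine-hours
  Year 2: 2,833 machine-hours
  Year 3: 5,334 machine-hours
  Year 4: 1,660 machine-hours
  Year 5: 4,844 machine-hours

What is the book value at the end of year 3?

Depreciable base = $341,208 − $24,300 = $316,908.
Rate = $316,908 / 17,606 machine-hours = $18 per machine-hour.
Year 1: 2,935 × $18 = $52,830. Book value $288,378.
Year 2: 2,833 × $18 = $50,994. Book value $237,384.
Year 3: 5,334 × $18 = $96,012. Book value $141,372.

$141,372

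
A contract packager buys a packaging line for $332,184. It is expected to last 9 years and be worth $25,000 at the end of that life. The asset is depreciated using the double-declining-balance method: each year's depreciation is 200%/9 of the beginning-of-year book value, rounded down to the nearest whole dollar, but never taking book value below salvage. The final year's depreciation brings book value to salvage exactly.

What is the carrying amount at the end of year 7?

Depreciable base = $332,184 − $25,000 = $307,184.
Year 1: ⌊$332,184 × 200%/9⌋ = $73,818. Book value $258,366.
Year 2: ⌊$258,366 × 200%/9⌋ = $57,414. Book value $200,952.
Year 3: ⌊$200,952 × 200%/9⌋ = $44,656. Book value $156,296.
Year 4: ⌊$156,296 × 200%/9⌋ = $34,732. Book value $121,564.
Year 5: ⌊$121,564 × 200%/9⌋ = $27,014. Book value $94,550.
Year 6: ⌊$94,550 × 200%/9⌋ = $21,011. Book value $73,539.
Year 7: ⌊$73,539 × 200%/9⌋ = $16,342. Book value $57,197.

$57,197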